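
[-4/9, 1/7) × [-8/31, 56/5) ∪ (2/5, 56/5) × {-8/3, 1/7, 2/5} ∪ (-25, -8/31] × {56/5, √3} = ((2/5, 56/5) × {-8/3, 1/7, 2/5}) ∪ ((-25, -8/31] × {56/5, √3}) ∪ ([-4/9, 1/7) × [-8/31, 56/5))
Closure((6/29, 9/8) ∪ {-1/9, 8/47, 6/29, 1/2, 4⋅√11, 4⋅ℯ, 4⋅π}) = {-1/9, 8/47, 4⋅√11, 4⋅ℯ, 4⋅π} ∪ [6/29, 9/8]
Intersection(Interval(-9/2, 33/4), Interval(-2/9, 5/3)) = Interval(-2/9, 5/3)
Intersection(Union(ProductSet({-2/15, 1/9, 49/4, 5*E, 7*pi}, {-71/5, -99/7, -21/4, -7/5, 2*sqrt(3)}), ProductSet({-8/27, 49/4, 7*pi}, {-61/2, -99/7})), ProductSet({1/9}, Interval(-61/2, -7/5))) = ProductSet({1/9}, {-71/5, -99/7, -21/4, -7/5})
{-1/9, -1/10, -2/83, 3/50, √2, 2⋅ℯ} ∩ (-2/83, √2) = {3/50}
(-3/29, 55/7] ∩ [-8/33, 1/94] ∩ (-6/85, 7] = (-6/85, 1/94]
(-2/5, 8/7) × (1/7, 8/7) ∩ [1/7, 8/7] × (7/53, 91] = [1/7, 8/7) × (1/7, 8/7)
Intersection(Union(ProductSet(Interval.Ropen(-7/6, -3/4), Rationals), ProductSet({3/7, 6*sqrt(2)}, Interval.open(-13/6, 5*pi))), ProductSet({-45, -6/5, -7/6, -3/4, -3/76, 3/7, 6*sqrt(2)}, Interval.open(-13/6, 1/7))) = Union(ProductSet({-7/6}, Intersection(Interval.open(-13/6, 1/7), Rationals)), ProductSet({3/7, 6*sqrt(2)}, Interval.open(-13/6, 1/7)))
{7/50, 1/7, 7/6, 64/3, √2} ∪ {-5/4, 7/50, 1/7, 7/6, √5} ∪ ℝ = ℝ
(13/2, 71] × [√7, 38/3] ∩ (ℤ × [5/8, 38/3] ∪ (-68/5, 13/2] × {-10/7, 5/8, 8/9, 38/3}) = {7, 8, …, 71} × [√7, 38/3]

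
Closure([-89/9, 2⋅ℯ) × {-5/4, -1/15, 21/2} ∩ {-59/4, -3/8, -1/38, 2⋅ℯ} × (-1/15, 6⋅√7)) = {-3/8, -1/38} × {21/2}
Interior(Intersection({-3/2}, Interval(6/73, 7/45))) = EmptySet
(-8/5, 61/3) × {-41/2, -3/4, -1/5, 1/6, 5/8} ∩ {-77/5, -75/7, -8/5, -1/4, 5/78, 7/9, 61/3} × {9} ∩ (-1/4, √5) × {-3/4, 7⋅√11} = ∅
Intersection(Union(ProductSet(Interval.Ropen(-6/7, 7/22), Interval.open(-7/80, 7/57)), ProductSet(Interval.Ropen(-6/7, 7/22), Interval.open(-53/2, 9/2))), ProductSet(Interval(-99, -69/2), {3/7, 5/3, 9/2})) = EmptySet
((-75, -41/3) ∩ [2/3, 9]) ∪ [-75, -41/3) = [-75, -41/3)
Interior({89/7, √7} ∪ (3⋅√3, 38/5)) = (3⋅√3, 38/5)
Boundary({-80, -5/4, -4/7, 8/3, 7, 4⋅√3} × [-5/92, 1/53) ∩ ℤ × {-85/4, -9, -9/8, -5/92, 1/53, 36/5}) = {-80, 7} × {-5/92}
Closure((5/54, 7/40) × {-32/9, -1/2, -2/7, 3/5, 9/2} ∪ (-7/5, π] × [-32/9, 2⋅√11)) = ({-7/5, π} × [-32/9, 2⋅√11]) ∪ ([-7/5, π] × {-32/9, 2⋅√11}) ∪ ((-7/5, π] × [-32/9, 2⋅√11))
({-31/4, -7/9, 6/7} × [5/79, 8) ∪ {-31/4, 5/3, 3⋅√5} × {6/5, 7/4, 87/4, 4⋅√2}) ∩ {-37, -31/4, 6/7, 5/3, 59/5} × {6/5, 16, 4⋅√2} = {-31/4, 6/7, 5/3} × {6/5, 4⋅√2}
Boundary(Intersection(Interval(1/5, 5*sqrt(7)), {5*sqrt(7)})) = {5*sqrt(7)}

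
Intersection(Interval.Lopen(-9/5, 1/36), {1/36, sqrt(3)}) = {1/36}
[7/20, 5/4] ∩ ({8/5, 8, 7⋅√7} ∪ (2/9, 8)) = [7/20, 5/4]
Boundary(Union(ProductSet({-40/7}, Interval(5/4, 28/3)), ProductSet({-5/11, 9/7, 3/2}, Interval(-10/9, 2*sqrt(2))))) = Union(ProductSet({-40/7}, Interval(5/4, 28/3)), ProductSet({-5/11, 9/7, 3/2}, Interval(-10/9, 2*sqrt(2))))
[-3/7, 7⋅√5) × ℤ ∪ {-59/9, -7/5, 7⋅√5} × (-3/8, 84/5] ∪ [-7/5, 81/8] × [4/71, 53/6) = ([-7/5, 81/8] × [4/71, 53/6)) ∪ ([-3/7, 7⋅√5) × ℤ) ∪ ({-59/9, -7/5, 7⋅√5} × (-3/8, 84/5])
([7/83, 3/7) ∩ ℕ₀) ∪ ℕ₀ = ℕ₀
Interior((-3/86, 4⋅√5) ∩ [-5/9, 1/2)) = (-3/86, 1/2)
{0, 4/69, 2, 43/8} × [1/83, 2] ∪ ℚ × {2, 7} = (ℚ × {2, 7}) ∪ ({0, 4/69, 2, 43/8} × [1/83, 2])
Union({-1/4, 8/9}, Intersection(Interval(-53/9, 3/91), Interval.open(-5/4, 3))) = Union({8/9}, Interval.Lopen(-5/4, 3/91))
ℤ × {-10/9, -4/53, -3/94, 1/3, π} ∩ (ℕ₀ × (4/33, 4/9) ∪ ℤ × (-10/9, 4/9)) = ℤ × {-4/53, -3/94, 1/3}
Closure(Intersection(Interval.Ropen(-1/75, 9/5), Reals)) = Interval(-1/75, 9/5)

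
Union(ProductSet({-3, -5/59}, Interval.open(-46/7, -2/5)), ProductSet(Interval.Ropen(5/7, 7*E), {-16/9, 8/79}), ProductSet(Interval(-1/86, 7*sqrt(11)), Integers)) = Union(ProductSet({-3, -5/59}, Interval.open(-46/7, -2/5)), ProductSet(Interval(-1/86, 7*sqrt(11)), Integers), ProductSet(Interval.Ropen(5/7, 7*E), {-16/9, 8/79}))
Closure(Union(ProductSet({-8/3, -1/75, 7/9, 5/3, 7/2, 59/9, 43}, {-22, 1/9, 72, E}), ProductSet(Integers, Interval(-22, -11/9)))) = Union(ProductSet({-8/3, -1/75, 7/9, 5/3, 7/2, 59/9, 43}, {-22, 1/9, 72, E}), ProductSet(Integers, Interval(-22, -11/9)))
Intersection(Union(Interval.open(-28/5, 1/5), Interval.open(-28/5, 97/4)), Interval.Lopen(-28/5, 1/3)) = Interval.Lopen(-28/5, 1/3)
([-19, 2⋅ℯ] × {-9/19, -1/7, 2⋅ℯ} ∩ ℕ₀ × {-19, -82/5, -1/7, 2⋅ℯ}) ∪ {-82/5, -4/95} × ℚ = ({-82/5, -4/95} × ℚ) ∪ ({0, 1, …, 5} × {-1/7, 2⋅ℯ})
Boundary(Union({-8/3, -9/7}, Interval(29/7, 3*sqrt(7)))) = {-8/3, -9/7, 29/7, 3*sqrt(7)}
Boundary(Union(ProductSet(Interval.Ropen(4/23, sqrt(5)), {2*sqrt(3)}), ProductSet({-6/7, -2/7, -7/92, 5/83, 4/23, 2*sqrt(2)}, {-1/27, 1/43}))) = Union(ProductSet({-6/7, -2/7, -7/92, 5/83, 4/23, 2*sqrt(2)}, {-1/27, 1/43}), ProductSet(Interval(4/23, sqrt(5)), {2*sqrt(3)}))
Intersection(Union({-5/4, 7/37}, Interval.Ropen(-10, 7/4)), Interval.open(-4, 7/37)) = Interval.open(-4, 7/37)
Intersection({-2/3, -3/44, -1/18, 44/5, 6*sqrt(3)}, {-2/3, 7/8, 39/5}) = {-2/3}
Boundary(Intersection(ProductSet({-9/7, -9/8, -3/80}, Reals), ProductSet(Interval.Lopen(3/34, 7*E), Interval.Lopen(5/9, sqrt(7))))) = EmptySet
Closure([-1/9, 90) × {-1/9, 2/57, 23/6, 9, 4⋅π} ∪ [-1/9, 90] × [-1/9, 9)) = [-1/9, 90] × ([-1/9, 9] ∪ {4⋅π})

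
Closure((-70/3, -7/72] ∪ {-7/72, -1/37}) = [-70/3, -7/72] ∪ {-1/37}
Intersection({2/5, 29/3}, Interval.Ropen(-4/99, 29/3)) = {2/5}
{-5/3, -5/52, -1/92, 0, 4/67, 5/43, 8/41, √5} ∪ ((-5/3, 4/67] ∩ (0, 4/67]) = {-5/3, -5/52, -1/92, 5/43, 8/41, √5} ∪ [0, 4/67]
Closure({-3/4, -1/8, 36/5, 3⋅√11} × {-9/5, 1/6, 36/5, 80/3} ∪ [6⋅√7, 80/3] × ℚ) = ([6⋅√7, 80/3] × ℝ) ∪ ({-3/4, -1/8, 36/5, 3⋅√11} × {-9/5, 1/6, 36/5, 80/3})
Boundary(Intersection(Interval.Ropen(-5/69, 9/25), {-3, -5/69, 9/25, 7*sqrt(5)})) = {-5/69}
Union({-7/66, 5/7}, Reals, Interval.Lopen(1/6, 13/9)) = Interval(-oo, oo)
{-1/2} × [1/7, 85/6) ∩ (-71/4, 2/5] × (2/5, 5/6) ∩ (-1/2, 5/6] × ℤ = ∅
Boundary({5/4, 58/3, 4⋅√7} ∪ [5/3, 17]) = {5/4, 5/3, 17, 58/3}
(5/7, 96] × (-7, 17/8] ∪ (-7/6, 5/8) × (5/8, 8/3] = ((-7/6, 5/8) × (5/8, 8/3]) ∪ ((5/7, 96] × (-7, 17/8])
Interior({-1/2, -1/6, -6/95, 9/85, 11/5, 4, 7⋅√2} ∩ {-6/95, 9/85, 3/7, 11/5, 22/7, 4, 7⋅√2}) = ∅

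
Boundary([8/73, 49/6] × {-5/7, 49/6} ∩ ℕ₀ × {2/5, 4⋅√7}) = ∅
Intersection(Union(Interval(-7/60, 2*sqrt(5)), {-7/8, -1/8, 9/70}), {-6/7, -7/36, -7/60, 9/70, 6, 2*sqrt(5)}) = {-7/60, 9/70, 2*sqrt(5)}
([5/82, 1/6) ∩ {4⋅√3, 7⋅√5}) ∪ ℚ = ℚ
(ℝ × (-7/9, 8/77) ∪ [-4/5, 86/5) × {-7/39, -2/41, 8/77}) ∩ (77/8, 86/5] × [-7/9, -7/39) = (77/8, 86/5] × (-7/9, -7/39)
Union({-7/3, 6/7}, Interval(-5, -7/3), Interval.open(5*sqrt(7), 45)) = Union({6/7}, Interval(-5, -7/3), Interval.open(5*sqrt(7), 45))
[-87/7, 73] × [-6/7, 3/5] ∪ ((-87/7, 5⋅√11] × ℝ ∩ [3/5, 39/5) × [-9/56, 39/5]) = ([-87/7, 73] × [-6/7, 3/5]) ∪ ([3/5, 39/5) × [-9/56, 39/5])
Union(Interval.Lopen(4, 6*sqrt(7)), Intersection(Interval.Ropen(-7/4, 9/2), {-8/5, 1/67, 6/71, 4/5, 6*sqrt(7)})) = Union({-8/5, 1/67, 6/71, 4/5}, Interval.Lopen(4, 6*sqrt(7)))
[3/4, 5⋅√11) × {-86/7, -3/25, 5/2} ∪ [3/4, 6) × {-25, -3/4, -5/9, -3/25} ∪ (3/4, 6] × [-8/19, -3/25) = ([3/4, 6) × {-25, -3/4, -5/9, -3/25}) ∪ ((3/4, 6] × [-8/19, -3/25)) ∪ ([3/4, 5⋅√11) × {-86/7, -3/25, 5/2})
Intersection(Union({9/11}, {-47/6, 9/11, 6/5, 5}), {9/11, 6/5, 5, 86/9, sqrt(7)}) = {9/11, 6/5, 5}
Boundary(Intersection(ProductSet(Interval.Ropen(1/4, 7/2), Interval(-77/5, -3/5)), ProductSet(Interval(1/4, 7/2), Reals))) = Union(ProductSet({1/4, 7/2}, Interval(-77/5, -3/5)), ProductSet(Interval(1/4, 7/2), {-77/5, -3/5}))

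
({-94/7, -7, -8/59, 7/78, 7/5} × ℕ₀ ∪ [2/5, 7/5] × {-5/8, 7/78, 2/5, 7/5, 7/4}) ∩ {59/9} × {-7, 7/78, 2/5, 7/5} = ∅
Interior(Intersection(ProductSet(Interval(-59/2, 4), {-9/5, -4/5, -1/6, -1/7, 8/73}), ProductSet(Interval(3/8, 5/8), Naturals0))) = EmptySet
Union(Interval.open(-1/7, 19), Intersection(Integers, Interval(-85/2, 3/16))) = Union(Interval.open(-1/7, 19), Range(-42, 1, 1))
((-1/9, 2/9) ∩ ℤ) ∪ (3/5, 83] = {0} ∪ (3/5, 83]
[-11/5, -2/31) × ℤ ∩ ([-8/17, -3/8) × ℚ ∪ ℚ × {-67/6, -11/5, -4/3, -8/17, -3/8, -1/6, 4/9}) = [-8/17, -3/8) × ℤ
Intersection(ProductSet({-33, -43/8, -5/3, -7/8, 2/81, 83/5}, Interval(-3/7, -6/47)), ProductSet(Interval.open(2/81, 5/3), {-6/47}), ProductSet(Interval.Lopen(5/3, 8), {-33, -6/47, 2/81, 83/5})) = EmptySet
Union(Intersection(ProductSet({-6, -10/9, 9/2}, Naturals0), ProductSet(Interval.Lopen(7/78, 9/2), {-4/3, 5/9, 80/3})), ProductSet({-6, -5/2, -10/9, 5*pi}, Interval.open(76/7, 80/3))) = ProductSet({-6, -5/2, -10/9, 5*pi}, Interval.open(76/7, 80/3))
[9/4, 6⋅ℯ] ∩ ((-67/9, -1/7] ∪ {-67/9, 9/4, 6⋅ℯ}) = {9/4, 6⋅ℯ}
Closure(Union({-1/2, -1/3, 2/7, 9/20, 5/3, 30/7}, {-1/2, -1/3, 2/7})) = {-1/2, -1/3, 2/7, 9/20, 5/3, 30/7}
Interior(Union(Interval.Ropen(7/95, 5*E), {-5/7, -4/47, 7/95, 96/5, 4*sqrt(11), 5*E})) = Interval.open(7/95, 5*E)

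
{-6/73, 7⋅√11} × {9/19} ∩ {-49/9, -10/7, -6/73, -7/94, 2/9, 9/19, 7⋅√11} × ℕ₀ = ∅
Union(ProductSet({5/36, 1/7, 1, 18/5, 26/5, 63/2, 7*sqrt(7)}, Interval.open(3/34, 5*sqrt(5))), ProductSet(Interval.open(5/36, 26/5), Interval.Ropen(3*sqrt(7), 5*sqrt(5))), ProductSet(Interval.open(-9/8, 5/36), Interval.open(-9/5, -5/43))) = Union(ProductSet({5/36, 1/7, 1, 18/5, 26/5, 63/2, 7*sqrt(7)}, Interval.open(3/34, 5*sqrt(5))), ProductSet(Interval.open(-9/8, 5/36), Interval.open(-9/5, -5/43)), ProductSet(Interval.open(5/36, 26/5), Interval.Ropen(3*sqrt(7), 5*sqrt(5))))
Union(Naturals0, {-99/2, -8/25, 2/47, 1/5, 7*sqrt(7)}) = Union({-99/2, -8/25, 2/47, 1/5, 7*sqrt(7)}, Naturals0)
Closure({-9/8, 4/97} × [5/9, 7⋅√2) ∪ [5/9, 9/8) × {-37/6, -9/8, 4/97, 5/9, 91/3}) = ([5/9, 9/8] × {-37/6, -9/8, 4/97, 5/9, 91/3}) ∪ ({-9/8, 4/97} × [5/9, 7⋅√2])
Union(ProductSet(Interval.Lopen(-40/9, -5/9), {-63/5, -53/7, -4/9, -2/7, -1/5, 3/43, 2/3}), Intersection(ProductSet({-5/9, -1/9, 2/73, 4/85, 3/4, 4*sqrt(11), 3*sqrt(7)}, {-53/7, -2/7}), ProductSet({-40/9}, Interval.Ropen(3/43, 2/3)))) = ProductSet(Interval.Lopen(-40/9, -5/9), {-63/5, -53/7, -4/9, -2/7, -1/5, 3/43, 2/3})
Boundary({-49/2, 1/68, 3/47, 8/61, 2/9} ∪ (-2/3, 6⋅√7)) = {-49/2, -2/3, 6⋅√7}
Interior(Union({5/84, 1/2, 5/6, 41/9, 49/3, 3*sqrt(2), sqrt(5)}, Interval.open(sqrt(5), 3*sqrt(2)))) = Interval.open(sqrt(5), 3*sqrt(2))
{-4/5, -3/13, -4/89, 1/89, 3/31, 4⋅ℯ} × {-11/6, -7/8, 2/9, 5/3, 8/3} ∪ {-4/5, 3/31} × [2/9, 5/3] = ({-4/5, 3/31} × [2/9, 5/3]) ∪ ({-4/5, -3/13, -4/89, 1/89, 3/31, 4⋅ℯ} × {-11/6, -7/8, 2/9, 5/3, 8/3})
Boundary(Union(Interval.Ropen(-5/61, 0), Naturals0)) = Union(Complement(Naturals0, Interval.open(-5/61, 0)), {-5/61})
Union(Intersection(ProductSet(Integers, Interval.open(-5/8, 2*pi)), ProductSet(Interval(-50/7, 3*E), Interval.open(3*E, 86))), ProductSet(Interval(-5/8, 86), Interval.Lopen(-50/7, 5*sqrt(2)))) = ProductSet(Interval(-5/8, 86), Interval.Lopen(-50/7, 5*sqrt(2)))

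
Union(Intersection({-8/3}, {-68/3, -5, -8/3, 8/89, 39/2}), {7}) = {-8/3, 7}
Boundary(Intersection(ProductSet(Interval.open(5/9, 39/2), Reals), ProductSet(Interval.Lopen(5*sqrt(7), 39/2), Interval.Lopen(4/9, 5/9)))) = Union(ProductSet({39/2, 5*sqrt(7)}, Interval(4/9, 5/9)), ProductSet(Interval(5*sqrt(7), 39/2), {4/9, 5/9}))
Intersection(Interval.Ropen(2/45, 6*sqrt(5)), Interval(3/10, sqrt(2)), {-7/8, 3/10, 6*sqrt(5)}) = {3/10}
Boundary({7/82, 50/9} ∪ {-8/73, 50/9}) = {-8/73, 7/82, 50/9}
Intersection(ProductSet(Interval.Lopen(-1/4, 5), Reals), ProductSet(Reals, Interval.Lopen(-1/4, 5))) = ProductSet(Interval.Lopen(-1/4, 5), Interval.Lopen(-1/4, 5))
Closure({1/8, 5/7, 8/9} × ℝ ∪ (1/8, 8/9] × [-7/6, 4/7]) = ([1/8, 8/9] × {-7/6, 4/7}) ∪ ({1/8, 5/7, 8/9} × (-∞, ∞)) ∪ ((1/8, 8/9] × [-7/6, 4/7])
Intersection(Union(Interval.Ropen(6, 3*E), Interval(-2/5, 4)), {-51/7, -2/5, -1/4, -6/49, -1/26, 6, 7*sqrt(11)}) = {-2/5, -1/4, -6/49, -1/26, 6}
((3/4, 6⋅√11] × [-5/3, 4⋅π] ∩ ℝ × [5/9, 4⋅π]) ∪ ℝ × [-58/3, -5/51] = (ℝ × [-58/3, -5/51]) ∪ ((3/4, 6⋅√11] × [5/9, 4⋅π])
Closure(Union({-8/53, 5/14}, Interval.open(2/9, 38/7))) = Union({-8/53}, Interval(2/9, 38/7))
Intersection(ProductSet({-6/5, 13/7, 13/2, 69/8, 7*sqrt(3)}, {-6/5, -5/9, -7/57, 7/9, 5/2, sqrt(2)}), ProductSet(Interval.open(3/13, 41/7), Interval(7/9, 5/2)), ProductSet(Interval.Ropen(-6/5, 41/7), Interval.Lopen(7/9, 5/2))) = ProductSet({13/7}, {5/2, sqrt(2)})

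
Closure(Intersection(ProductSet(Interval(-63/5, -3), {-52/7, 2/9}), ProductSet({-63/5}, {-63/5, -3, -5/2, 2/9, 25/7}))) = ProductSet({-63/5}, {2/9})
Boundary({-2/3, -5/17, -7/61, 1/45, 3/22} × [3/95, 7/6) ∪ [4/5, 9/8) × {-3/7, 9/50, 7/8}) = ([4/5, 9/8] × {-3/7, 9/50, 7/8}) ∪ ({-2/3, -5/17, -7/61, 1/45, 3/22} × [3/95, 7/6])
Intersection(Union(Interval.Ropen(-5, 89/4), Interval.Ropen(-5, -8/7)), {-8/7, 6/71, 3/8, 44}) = {-8/7, 6/71, 3/8}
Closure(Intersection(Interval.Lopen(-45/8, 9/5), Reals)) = Interval(-45/8, 9/5)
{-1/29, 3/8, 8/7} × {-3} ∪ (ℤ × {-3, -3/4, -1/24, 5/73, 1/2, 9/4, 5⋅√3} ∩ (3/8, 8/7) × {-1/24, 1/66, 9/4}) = ({-1/29, 3/8, 8/7} × {-3}) ∪ ({1} × {-1/24, 9/4})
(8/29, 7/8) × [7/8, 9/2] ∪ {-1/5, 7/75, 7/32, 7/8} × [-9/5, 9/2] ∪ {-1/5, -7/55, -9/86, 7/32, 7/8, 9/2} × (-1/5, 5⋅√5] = ({-1/5, 7/75, 7/32, 7/8} × [-9/5, 9/2]) ∪ ((8/29, 7/8) × [7/8, 9/2]) ∪ ({-1/5, -7/55, -9/86, 7/32, 7/8, 9/2} × (-1/5, 5⋅√5])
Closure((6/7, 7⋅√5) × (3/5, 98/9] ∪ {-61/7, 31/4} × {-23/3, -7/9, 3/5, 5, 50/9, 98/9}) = ({-61/7, 31/4} × {-23/3, -7/9, 3/5, 5, 50/9, 98/9}) ∪ ({6/7, 7⋅√5} × [3/5, 98/9]) ∪ ([6/7, 7⋅√5] × {3/5, 98/9}) ∪ ((6/7, 7⋅√5) × (3/5, 98/9])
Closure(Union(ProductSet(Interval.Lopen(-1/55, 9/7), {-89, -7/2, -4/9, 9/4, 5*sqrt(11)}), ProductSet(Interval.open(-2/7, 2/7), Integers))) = Union(ProductSet(Interval(-2/7, 2/7), Integers), ProductSet(Interval(-1/55, 9/7), {-89, -7/2, -4/9, 9/4, 5*sqrt(11)}))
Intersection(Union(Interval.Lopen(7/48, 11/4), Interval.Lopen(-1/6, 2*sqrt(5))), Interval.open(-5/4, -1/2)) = EmptySet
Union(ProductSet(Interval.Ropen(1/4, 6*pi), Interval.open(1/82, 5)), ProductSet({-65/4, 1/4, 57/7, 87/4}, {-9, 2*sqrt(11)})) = Union(ProductSet({-65/4, 1/4, 57/7, 87/4}, {-9, 2*sqrt(11)}), ProductSet(Interval.Ropen(1/4, 6*pi), Interval.open(1/82, 5)))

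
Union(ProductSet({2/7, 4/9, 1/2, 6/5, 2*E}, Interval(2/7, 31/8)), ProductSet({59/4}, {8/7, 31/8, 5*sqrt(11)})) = Union(ProductSet({59/4}, {8/7, 31/8, 5*sqrt(11)}), ProductSet({2/7, 4/9, 1/2, 6/5, 2*E}, Interval(2/7, 31/8)))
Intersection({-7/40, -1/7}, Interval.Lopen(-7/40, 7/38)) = {-1/7}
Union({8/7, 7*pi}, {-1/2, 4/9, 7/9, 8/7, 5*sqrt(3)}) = {-1/2, 4/9, 7/9, 8/7, 5*sqrt(3), 7*pi}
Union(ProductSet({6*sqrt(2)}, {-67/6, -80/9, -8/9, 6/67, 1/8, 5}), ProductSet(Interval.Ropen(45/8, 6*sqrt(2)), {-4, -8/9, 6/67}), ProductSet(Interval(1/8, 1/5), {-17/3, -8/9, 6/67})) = Union(ProductSet({6*sqrt(2)}, {-67/6, -80/9, -8/9, 6/67, 1/8, 5}), ProductSet(Interval(1/8, 1/5), {-17/3, -8/9, 6/67}), ProductSet(Interval.Ropen(45/8, 6*sqrt(2)), {-4, -8/9, 6/67}))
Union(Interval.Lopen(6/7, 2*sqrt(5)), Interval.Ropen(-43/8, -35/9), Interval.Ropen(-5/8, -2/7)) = Union(Interval.Ropen(-43/8, -35/9), Interval.Ropen(-5/8, -2/7), Interval.Lopen(6/7, 2*sqrt(5)))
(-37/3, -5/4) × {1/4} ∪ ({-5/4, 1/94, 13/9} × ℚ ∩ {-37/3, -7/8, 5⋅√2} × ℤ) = (-37/3, -5/4) × {1/4}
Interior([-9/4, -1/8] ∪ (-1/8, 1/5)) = (-9/4, 1/5)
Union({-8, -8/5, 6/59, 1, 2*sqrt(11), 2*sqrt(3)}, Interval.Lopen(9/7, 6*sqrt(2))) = Union({-8, -8/5, 6/59, 1}, Interval.Lopen(9/7, 6*sqrt(2)))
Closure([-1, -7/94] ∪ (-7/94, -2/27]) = [-1, -2/27]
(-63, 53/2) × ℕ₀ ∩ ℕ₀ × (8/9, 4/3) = {0, 1, …, 26} × {1}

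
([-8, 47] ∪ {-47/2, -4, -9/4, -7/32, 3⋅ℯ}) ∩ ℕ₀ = {0, 1, …, 47}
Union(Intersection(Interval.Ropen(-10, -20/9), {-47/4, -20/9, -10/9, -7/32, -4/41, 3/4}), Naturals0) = Naturals0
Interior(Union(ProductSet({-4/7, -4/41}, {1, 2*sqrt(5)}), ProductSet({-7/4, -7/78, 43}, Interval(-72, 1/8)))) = EmptySet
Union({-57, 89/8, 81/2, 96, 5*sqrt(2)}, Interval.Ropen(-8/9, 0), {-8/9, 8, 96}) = Union({-57, 8, 89/8, 81/2, 96, 5*sqrt(2)}, Interval.Ropen(-8/9, 0))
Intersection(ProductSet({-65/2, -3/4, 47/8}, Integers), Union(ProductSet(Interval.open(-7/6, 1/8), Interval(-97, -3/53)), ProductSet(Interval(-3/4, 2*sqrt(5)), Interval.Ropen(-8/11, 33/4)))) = ProductSet({-3/4}, Union(Range(-97, 0, 1), Range(0, 9, 1)))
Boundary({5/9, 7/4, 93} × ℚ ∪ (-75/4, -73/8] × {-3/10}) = ({5/9, 7/4, 93} × ℝ) ∪ ([-75/4, -73/8] × {-3/10})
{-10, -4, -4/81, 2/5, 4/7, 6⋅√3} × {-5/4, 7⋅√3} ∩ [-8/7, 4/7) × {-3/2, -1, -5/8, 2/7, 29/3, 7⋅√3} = {-4/81, 2/5} × {7⋅√3}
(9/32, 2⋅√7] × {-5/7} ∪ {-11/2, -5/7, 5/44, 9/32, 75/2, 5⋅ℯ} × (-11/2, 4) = ((9/32, 2⋅√7] × {-5/7}) ∪ ({-11/2, -5/7, 5/44, 9/32, 75/2, 5⋅ℯ} × (-11/2, 4))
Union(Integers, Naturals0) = Integers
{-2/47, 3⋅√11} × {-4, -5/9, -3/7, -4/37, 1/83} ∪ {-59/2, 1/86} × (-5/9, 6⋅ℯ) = ({-59/2, 1/86} × (-5/9, 6⋅ℯ)) ∪ ({-2/47, 3⋅√11} × {-4, -5/9, -3/7, -4/37, 1/83})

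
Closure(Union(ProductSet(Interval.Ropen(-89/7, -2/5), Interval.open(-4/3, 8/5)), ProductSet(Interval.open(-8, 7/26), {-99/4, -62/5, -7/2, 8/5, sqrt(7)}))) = Union(ProductSet({-89/7, -2/5}, Interval(-4/3, 8/5)), ProductSet(Interval(-89/7, -2/5), {-4/3, 8/5}), ProductSet(Interval.Ropen(-89/7, -2/5), Interval.open(-4/3, 8/5)), ProductSet(Interval(-8, 7/26), {-99/4, -62/5, -7/2, 8/5, sqrt(7)}))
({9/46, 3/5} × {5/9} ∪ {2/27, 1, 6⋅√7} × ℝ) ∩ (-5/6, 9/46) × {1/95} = {2/27} × {1/95}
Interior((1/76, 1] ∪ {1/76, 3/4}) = (1/76, 1)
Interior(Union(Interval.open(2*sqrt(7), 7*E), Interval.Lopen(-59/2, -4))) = Union(Interval.open(-59/2, -4), Interval.open(2*sqrt(7), 7*E))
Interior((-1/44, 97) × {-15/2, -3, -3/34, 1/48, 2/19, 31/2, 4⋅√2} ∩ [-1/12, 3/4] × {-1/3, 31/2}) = ∅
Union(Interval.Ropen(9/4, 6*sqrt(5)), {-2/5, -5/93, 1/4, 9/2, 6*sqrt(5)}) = Union({-2/5, -5/93, 1/4}, Interval(9/4, 6*sqrt(5)))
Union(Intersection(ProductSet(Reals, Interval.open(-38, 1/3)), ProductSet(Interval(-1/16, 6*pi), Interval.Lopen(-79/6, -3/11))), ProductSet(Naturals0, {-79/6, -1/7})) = Union(ProductSet(Interval(-1/16, 6*pi), Interval.Lopen(-79/6, -3/11)), ProductSet(Naturals0, {-79/6, -1/7}))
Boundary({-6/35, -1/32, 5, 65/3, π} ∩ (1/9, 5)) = {π}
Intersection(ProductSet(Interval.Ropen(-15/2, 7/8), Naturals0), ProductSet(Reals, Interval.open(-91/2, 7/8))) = ProductSet(Interval.Ropen(-15/2, 7/8), Range(0, 1, 1))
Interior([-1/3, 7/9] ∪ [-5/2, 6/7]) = (-5/2, 6/7)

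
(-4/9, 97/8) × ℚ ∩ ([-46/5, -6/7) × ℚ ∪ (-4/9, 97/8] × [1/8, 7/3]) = (-4/9, 97/8) × (ℚ ∩ [1/8, 7/3])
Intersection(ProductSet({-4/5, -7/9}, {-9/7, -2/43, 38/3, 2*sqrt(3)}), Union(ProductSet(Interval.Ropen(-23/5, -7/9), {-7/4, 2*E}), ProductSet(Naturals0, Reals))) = EmptySet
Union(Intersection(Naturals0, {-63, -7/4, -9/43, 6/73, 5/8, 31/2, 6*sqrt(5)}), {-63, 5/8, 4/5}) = {-63, 5/8, 4/5}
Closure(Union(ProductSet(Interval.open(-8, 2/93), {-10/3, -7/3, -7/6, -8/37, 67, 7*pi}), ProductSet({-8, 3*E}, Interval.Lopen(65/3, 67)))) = Union(ProductSet({-8, 3*E}, Interval(65/3, 67)), ProductSet(Interval(-8, 2/93), {-10/3, -7/3, -7/6, -8/37, 67, 7*pi}))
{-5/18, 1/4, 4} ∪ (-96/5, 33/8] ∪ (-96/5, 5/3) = (-96/5, 33/8]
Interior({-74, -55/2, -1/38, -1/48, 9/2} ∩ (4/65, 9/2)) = ∅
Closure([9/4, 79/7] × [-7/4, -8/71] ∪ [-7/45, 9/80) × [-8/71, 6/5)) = ({-7/45, 9/80} × [-8/71, 6/5]) ∪ ([-7/45, 9/80] × {-8/71, 6/5}) ∪ ([-7/45, 9/80) × [-8/71, 6/5)) ∪ ([9/4, 79/7] × [-7/4, -8/71])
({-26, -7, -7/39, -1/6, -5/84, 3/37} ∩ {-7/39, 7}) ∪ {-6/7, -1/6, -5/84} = {-6/7, -7/39, -1/6, -5/84}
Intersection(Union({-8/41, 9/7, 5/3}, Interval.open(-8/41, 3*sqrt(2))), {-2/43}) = {-2/43}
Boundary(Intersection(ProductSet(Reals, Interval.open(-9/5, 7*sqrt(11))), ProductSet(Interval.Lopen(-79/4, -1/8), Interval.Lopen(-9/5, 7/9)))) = Union(ProductSet({-79/4, -1/8}, Interval(-9/5, 7/9)), ProductSet(Interval(-79/4, -1/8), {-9/5, 7/9}))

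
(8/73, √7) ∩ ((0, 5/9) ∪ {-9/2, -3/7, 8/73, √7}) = (8/73, 5/9)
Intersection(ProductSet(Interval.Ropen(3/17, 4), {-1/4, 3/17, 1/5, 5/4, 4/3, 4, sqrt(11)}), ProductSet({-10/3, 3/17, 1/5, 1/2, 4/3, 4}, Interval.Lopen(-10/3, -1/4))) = ProductSet({3/17, 1/5, 1/2, 4/3}, {-1/4})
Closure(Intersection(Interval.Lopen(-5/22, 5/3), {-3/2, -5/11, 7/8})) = {7/8}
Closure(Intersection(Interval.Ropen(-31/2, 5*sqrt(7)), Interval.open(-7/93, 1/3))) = Interval(-7/93, 1/3)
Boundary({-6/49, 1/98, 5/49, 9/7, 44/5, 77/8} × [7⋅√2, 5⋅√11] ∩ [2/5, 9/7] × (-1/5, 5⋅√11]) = {9/7} × [7⋅√2, 5⋅√11]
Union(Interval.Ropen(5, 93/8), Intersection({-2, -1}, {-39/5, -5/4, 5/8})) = Interval.Ropen(5, 93/8)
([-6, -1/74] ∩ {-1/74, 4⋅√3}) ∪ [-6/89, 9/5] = [-6/89, 9/5]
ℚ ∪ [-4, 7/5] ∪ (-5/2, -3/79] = ℚ ∪ [-4, 7/5]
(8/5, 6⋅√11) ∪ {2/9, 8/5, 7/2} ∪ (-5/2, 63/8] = (-5/2, 6⋅√11)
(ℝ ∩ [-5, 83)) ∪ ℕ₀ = [-5, 83] ∪ ℕ₀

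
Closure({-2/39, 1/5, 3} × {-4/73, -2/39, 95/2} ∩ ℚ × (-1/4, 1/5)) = {-2/39, 1/5, 3} × {-4/73, -2/39}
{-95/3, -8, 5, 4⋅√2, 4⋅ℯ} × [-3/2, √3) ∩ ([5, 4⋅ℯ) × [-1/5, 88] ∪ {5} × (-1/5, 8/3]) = {5, 4⋅√2} × [-1/5, √3)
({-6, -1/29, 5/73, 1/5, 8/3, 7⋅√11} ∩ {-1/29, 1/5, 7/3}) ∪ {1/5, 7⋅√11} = {-1/29, 1/5, 7⋅√11}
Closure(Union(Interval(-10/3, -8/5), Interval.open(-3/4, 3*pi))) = Union(Interval(-10/3, -8/5), Interval(-3/4, 3*pi))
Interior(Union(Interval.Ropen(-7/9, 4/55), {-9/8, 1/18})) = Interval.open(-7/9, 4/55)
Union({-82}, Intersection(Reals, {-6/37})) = {-82, -6/37}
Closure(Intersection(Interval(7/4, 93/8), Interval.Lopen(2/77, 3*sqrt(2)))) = Interval(7/4, 3*sqrt(2))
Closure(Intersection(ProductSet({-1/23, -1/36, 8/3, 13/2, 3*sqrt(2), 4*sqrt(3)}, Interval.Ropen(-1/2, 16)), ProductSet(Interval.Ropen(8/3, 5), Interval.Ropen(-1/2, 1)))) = ProductSet({8/3, 3*sqrt(2)}, Interval(-1/2, 1))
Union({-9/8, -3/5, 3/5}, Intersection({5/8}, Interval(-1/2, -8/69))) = {-9/8, -3/5, 3/5}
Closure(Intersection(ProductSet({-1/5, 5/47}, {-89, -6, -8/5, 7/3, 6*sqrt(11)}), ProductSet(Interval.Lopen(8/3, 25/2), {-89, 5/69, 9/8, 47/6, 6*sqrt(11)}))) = EmptySet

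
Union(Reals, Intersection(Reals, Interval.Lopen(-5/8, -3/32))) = Interval(-oo, oo)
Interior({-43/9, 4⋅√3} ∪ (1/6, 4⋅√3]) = (1/6, 4⋅√3)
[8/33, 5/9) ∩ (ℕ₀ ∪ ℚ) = ℚ ∩ [8/33, 5/9)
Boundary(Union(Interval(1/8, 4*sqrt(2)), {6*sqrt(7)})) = {1/8, 4*sqrt(2), 6*sqrt(7)}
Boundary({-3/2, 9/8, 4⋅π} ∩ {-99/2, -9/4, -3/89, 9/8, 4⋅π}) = {9/8, 4⋅π}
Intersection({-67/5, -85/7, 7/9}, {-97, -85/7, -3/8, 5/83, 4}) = {-85/7}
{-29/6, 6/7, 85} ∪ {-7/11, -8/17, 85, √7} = {-29/6, -7/11, -8/17, 6/7, 85, √7}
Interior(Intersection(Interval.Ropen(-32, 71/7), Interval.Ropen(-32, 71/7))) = Interval.open(-32, 71/7)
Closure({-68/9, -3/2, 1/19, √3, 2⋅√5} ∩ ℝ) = {-68/9, -3/2, 1/19, √3, 2⋅√5}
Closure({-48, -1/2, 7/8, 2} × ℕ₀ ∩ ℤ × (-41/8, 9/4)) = {-48, 2} × {0, 1, 2}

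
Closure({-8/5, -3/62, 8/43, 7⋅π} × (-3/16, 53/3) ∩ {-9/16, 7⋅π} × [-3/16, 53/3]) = {7⋅π} × [-3/16, 53/3]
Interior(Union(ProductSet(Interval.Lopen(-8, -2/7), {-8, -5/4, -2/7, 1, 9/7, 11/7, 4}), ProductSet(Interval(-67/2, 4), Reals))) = ProductSet(Interval.open(-67/2, 4), Reals)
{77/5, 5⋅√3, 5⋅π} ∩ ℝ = {77/5, 5⋅√3, 5⋅π}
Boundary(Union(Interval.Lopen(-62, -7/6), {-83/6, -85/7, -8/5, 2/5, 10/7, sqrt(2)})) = {-62, -7/6, 2/5, 10/7, sqrt(2)}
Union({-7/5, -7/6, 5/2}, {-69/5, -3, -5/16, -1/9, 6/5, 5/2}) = {-69/5, -3, -7/5, -7/6, -5/16, -1/9, 6/5, 5/2}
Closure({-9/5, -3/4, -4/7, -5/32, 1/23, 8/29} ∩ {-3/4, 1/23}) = {-3/4, 1/23}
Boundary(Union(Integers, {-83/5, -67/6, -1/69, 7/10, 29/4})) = Union({-83/5, -67/6, -1/69, 7/10, 29/4}, Integers)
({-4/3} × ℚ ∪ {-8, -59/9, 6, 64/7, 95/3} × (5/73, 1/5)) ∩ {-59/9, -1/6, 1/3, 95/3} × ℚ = {-59/9, 95/3} × (ℚ ∩ (5/73, 1/5))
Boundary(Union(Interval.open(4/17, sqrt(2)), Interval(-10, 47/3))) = {-10, 47/3}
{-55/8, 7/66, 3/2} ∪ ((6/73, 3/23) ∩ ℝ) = {-55/8, 3/2} ∪ (6/73, 3/23)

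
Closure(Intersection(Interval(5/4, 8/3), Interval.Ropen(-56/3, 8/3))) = Interval(5/4, 8/3)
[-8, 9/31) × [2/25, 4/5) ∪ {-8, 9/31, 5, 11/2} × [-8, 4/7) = ({-8, 9/31, 5, 11/2} × [-8, 4/7)) ∪ ([-8, 9/31) × [2/25, 4/5))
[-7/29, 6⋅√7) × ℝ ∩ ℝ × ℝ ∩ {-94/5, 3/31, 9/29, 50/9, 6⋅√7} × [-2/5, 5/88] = {3/31, 9/29, 50/9} × [-2/5, 5/88]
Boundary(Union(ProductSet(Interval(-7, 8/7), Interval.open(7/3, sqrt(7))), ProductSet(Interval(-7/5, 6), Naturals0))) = Union(ProductSet({-7, 8/7}, Interval(7/3, sqrt(7))), ProductSet(Interval(-7, 8/7), {7/3, sqrt(7)}), ProductSet(Interval(-7/5, 6), Complement(Naturals0, Interval.open(7/3, sqrt(7)))), ProductSet(Interval(8/7, 6), Naturals0))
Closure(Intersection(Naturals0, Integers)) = Naturals0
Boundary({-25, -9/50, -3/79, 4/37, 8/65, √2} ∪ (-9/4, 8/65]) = {-25, -9/4, 8/65, √2}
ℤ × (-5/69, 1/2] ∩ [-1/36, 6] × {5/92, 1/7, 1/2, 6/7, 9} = {0, 1, …, 6} × {5/92, 1/7, 1/2}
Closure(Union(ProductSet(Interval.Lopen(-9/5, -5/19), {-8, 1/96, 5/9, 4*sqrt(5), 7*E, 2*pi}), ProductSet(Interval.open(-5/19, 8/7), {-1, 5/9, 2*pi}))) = Union(ProductSet(Interval(-9/5, -5/19), {-8, 1/96, 5/9, 4*sqrt(5), 7*E, 2*pi}), ProductSet(Interval(-5/19, 8/7), {-1, 5/9, 2*pi}))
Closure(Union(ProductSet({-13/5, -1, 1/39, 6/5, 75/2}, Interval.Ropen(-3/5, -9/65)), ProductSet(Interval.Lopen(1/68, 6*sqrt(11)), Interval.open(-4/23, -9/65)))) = Union(ProductSet({1/68, 6*sqrt(11)}, Interval(-4/23, -9/65)), ProductSet({-13/5, -1, 1/39, 6/5, 75/2}, Interval(-3/5, -9/65)), ProductSet(Interval(1/68, 6*sqrt(11)), {-4/23, -9/65}), ProductSet(Interval.Lopen(1/68, 6*sqrt(11)), Interval.open(-4/23, -9/65)))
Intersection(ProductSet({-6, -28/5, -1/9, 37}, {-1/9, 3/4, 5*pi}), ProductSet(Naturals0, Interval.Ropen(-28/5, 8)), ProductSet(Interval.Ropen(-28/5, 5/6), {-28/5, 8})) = EmptySet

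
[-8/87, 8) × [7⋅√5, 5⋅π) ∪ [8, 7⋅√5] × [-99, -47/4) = ([8, 7⋅√5] × [-99, -47/4)) ∪ ([-8/87, 8) × [7⋅√5, 5⋅π))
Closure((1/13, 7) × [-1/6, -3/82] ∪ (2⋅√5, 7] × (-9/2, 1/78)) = ({7} × [-9/2, 1/78]) ∪ ([1/13, 7] × [-1/6, -3/82]) ∪ ([2⋅√5, 7] × {-9/2, 1/78}) ∪ ((2⋅√5, 7] × (-9/2, 1/78)) ∪ ({7, 2⋅√5} × ([-9/2, -1/6] ∪ [-3/82, 1/78]))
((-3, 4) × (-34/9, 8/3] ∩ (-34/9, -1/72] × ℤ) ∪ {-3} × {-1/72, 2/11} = ({-3} × {-1/72, 2/11}) ∪ ((-3, -1/72] × {-3, -2, …, 2})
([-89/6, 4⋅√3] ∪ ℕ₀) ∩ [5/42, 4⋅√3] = [5/42, 4⋅√3] ∪ {1, 2, …, 6}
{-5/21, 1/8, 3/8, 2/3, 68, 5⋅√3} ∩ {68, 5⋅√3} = {68, 5⋅√3}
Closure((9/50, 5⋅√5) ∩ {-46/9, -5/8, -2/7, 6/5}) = {6/5}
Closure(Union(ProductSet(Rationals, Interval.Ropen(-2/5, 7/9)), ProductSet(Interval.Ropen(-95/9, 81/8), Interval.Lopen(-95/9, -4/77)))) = Union(ProductSet({-95/9, 81/8}, Interval(-95/9, -4/77)), ProductSet(Interval(-95/9, 81/8), {-95/9, -4/77}), ProductSet(Interval.Ropen(-95/9, 81/8), Interval.Lopen(-95/9, -4/77)), ProductSet(Rationals, Interval.Ropen(-2/5, 7/9)), ProductSet(Reals, Interval(-4/77, 7/9)), ProductSet(Union(Interval(-oo, -95/9), Interval(81/8, oo)), Interval(-2/5, 7/9)))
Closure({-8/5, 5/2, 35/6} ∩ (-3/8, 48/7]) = {5/2, 35/6}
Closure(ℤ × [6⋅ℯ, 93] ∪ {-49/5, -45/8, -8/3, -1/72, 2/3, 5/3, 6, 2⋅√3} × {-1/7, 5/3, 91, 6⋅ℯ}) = (ℤ × [6⋅ℯ, 93]) ∪ ({-49/5, -45/8, -8/3, -1/72, 2/3, 5/3, 6, 2⋅√3} × {-1/7, 5/3, 91, 6⋅ℯ})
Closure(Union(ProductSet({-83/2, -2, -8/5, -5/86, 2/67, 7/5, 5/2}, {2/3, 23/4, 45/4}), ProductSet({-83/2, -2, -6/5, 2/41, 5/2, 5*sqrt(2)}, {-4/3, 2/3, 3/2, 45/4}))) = Union(ProductSet({-83/2, -2, -6/5, 2/41, 5/2, 5*sqrt(2)}, {-4/3, 2/3, 3/2, 45/4}), ProductSet({-83/2, -2, -8/5, -5/86, 2/67, 7/5, 5/2}, {2/3, 23/4, 45/4}))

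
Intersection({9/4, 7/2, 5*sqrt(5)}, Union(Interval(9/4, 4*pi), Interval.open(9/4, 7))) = {9/4, 7/2, 5*sqrt(5)}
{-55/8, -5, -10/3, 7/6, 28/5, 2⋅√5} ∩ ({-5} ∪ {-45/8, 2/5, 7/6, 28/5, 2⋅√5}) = {-5, 7/6, 28/5, 2⋅√5}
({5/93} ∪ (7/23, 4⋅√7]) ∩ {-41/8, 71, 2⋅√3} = {2⋅√3}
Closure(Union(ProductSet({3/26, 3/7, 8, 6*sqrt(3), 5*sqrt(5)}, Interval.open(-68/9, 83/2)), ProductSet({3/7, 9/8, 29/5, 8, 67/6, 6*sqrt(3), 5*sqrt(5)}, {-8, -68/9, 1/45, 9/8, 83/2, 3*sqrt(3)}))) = Union(ProductSet({3/26, 3/7, 8, 6*sqrt(3), 5*sqrt(5)}, Interval(-68/9, 83/2)), ProductSet({3/7, 9/8, 29/5, 8, 67/6, 6*sqrt(3), 5*sqrt(5)}, {-8, -68/9, 1/45, 9/8, 83/2, 3*sqrt(3)}))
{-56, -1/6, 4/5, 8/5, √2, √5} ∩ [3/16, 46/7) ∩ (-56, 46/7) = {4/5, 8/5, √2, √5}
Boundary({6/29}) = {6/29}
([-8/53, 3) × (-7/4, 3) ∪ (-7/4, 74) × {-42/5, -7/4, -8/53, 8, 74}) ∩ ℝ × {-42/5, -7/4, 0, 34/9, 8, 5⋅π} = ([-8/53, 3) × {0}) ∪ ((-7/4, 74) × {-42/5, -7/4, 8})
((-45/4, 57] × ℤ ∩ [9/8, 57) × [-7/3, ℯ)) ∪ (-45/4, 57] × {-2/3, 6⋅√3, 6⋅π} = ([9/8, 57) × {-2, -1, …, 2}) ∪ ((-45/4, 57] × {-2/3, 6⋅√3, 6⋅π})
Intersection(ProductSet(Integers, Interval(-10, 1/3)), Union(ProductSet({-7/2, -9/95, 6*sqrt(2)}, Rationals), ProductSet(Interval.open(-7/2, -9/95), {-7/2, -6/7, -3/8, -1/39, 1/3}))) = ProductSet(Range(-3, 0, 1), {-7/2, -6/7, -3/8, -1/39, 1/3})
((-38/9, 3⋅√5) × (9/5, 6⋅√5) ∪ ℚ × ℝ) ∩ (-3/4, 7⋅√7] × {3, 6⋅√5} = ((-3/4, 3⋅√5) × {3}) ∪ ((ℚ ∩ (-3/4, 7⋅√7]) × {3, 6⋅√5})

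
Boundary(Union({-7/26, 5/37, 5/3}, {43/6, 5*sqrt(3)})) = {-7/26, 5/37, 5/3, 43/6, 5*sqrt(3)}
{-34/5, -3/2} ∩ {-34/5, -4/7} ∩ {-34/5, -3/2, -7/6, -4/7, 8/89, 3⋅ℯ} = {-34/5}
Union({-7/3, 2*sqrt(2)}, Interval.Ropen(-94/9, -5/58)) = Union({2*sqrt(2)}, Interval.Ropen(-94/9, -5/58))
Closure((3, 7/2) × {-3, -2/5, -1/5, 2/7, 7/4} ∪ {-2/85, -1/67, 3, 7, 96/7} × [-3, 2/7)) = ({-2/85, -1/67, 3, 7, 96/7} × [-3, 2/7]) ∪ ([3, 7/2] × {-3, -2/5, -1/5, 2/7, 7/4})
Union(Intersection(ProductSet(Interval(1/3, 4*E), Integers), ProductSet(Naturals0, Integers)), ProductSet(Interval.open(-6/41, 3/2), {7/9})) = Union(ProductSet(Interval.open(-6/41, 3/2), {7/9}), ProductSet(Range(1, 11, 1), Integers))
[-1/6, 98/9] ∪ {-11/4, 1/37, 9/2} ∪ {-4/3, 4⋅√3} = {-11/4, -4/3} ∪ [-1/6, 98/9]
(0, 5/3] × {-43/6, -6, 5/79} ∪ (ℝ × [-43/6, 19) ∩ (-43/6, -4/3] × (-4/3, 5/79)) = ((0, 5/3] × {-43/6, -6, 5/79}) ∪ ((-43/6, -4/3] × (-4/3, 5/79))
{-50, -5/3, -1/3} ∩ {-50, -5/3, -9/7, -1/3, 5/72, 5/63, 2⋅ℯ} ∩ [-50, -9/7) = {-50, -5/3}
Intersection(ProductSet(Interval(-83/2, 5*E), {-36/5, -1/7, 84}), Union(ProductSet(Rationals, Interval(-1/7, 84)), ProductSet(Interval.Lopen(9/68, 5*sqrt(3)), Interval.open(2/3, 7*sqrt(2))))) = ProductSet(Intersection(Interval(-83/2, 5*E), Rationals), {-1/7, 84})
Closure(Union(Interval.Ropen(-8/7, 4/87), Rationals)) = Union(Interval(-oo, oo), Rationals)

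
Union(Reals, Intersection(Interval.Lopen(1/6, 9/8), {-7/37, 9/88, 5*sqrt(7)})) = Reals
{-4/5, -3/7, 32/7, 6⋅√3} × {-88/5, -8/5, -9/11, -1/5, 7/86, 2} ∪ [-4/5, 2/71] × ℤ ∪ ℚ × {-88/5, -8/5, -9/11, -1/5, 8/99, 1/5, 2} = ([-4/5, 2/71] × ℤ) ∪ (ℚ × {-88/5, -8/5, -9/11, -1/5, 8/99, 1/5, 2}) ∪ ({-4/5, -3/7, 32/7, 6⋅√3} × {-88/5, -8/5, -9/11, -1/5, 7/86, 2})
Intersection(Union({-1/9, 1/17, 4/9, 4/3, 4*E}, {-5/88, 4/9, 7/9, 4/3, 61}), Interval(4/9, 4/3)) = {4/9, 7/9, 4/3}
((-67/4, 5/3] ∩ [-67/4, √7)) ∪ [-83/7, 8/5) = (-67/4, 5/3]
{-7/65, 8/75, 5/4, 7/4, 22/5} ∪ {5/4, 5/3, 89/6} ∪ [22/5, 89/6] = {-7/65, 8/75, 5/4, 5/3, 7/4} ∪ [22/5, 89/6]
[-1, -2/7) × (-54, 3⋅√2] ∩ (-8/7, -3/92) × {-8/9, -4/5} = [-1, -2/7) × {-8/9, -4/5}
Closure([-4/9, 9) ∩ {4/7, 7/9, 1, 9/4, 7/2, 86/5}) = {4/7, 7/9, 1, 9/4, 7/2}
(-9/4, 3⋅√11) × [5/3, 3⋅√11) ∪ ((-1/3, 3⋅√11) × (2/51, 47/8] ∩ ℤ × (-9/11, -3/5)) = (-9/4, 3⋅√11) × [5/3, 3⋅√11)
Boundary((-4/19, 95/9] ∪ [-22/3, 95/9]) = {-22/3, 95/9}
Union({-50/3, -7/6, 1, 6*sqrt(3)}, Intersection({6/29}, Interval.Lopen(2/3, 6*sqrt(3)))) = {-50/3, -7/6, 1, 6*sqrt(3)}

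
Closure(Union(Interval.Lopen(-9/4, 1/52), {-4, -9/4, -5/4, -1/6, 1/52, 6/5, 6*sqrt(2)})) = Union({-4, 6/5, 6*sqrt(2)}, Interval(-9/4, 1/52))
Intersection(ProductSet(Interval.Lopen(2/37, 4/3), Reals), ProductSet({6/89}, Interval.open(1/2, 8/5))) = ProductSet({6/89}, Interval.open(1/2, 8/5))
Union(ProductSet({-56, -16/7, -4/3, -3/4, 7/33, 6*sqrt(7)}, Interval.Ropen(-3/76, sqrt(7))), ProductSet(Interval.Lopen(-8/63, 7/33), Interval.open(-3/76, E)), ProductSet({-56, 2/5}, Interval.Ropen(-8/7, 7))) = Union(ProductSet({-56, 2/5}, Interval.Ropen(-8/7, 7)), ProductSet({-56, -16/7, -4/3, -3/4, 7/33, 6*sqrt(7)}, Interval.Ropen(-3/76, sqrt(7))), ProductSet(Interval.Lopen(-8/63, 7/33), Interval.open(-3/76, E)))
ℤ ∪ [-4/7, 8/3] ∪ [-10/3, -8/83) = ℤ ∪ [-10/3, 8/3]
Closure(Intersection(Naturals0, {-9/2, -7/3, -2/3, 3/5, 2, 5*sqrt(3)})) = {2}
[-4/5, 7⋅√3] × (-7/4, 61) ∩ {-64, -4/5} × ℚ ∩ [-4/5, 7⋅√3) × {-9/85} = {-4/5} × {-9/85}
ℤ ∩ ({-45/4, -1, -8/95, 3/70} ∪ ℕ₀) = {-1} ∪ ℕ₀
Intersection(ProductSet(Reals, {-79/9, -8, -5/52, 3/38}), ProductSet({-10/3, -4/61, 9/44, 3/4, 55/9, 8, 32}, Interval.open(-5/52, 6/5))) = ProductSet({-10/3, -4/61, 9/44, 3/4, 55/9, 8, 32}, {3/38})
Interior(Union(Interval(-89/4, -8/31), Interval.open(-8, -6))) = Interval.open(-89/4, -8/31)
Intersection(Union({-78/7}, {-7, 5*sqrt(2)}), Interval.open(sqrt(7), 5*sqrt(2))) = EmptySet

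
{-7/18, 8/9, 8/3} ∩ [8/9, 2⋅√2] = {8/9, 8/3}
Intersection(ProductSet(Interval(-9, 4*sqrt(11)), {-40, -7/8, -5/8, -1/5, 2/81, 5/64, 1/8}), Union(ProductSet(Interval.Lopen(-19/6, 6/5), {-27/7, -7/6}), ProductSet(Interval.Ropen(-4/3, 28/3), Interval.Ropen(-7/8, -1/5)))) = ProductSet(Interval.Ropen(-4/3, 28/3), {-7/8, -5/8})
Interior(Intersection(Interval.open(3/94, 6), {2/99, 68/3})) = EmptySet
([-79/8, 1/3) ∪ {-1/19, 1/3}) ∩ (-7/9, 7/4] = (-7/9, 1/3]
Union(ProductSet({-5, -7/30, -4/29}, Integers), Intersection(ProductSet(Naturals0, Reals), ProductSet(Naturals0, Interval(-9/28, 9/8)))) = Union(ProductSet({-5, -7/30, -4/29}, Integers), ProductSet(Naturals0, Interval(-9/28, 9/8)))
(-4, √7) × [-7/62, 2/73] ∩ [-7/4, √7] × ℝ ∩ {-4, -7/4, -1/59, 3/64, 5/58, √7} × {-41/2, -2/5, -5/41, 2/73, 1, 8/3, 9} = {-7/4, -1/59, 3/64, 5/58} × {2/73}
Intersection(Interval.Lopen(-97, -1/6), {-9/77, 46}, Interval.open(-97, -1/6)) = EmptySet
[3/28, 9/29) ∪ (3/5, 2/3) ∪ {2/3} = [3/28, 9/29) ∪ (3/5, 2/3]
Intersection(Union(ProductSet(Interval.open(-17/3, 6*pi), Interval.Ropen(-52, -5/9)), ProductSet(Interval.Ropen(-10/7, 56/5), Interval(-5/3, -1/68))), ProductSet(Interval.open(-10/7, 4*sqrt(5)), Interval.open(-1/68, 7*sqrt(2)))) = EmptySet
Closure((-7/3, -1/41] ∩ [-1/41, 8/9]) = {-1/41}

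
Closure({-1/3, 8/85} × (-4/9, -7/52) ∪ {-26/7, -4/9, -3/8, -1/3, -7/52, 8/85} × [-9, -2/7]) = ({-1/3, 8/85} × [-4/9, -7/52]) ∪ ({-26/7, -4/9, -3/8, -1/3, -7/52, 8/85} × [-9, -2/7])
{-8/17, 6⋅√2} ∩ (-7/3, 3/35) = {-8/17}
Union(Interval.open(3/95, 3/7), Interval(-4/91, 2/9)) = Interval.Ropen(-4/91, 3/7)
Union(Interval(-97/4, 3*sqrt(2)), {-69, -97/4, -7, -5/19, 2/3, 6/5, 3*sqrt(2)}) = Union({-69}, Interval(-97/4, 3*sqrt(2)))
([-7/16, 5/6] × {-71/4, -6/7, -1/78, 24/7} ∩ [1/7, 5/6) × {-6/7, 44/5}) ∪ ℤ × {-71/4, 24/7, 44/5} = (ℤ × {-71/4, 24/7, 44/5}) ∪ ([1/7, 5/6) × {-6/7})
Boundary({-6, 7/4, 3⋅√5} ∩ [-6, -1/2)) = {-6}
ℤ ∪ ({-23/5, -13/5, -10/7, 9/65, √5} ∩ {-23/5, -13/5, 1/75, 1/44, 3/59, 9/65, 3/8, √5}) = ℤ ∪ {-23/5, -13/5, 9/65, √5}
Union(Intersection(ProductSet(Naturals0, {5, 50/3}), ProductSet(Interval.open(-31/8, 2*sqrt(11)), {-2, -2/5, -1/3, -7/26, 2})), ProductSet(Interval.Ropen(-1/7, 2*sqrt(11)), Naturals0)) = ProductSet(Interval.Ropen(-1/7, 2*sqrt(11)), Naturals0)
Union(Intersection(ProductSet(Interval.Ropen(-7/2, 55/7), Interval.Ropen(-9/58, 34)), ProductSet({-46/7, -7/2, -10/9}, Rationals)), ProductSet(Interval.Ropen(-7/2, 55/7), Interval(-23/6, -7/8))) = Union(ProductSet({-7/2, -10/9}, Intersection(Interval.Ropen(-9/58, 34), Rationals)), ProductSet(Interval.Ropen(-7/2, 55/7), Interval(-23/6, -7/8)))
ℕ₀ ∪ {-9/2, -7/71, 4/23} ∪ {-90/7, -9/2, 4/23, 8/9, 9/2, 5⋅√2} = {-90/7, -9/2, -7/71, 4/23, 8/9, 9/2, 5⋅√2} ∪ ℕ₀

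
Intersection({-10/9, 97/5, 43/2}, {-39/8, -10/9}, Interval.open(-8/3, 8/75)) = {-10/9}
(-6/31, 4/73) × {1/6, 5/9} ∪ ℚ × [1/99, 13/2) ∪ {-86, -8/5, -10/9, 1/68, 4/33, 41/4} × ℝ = (ℚ × [1/99, 13/2)) ∪ ({-86, -8/5, -10/9, 1/68, 4/33, 41/4} × ℝ) ∪ ((-6/31, 4/73) × {1/6, 5/9})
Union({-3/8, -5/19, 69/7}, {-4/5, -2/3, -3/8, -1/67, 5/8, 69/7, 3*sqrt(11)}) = {-4/5, -2/3, -3/8, -5/19, -1/67, 5/8, 69/7, 3*sqrt(11)}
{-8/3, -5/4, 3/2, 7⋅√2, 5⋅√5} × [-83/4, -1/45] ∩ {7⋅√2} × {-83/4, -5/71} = {7⋅√2} × {-83/4, -5/71}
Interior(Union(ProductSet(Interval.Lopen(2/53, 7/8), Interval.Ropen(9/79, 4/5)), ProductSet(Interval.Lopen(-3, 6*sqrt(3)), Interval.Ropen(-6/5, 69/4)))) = ProductSet(Interval.open(-3, 6*sqrt(3)), Interval.open(-6/5, 69/4))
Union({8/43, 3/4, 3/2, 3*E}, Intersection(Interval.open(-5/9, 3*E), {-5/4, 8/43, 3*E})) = {8/43, 3/4, 3/2, 3*E}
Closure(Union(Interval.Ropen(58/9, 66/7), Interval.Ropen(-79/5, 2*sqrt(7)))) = Union(Interval(-79/5, 2*sqrt(7)), Interval(58/9, 66/7))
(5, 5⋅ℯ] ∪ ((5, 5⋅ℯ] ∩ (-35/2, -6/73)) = (5, 5⋅ℯ]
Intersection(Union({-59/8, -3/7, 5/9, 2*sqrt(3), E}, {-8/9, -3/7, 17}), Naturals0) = {17}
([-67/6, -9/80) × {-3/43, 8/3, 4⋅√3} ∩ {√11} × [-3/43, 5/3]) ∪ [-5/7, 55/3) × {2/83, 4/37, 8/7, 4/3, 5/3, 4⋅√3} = [-5/7, 55/3) × {2/83, 4/37, 8/7, 4/3, 5/3, 4⋅√3}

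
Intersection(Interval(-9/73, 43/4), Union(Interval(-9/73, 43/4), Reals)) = Interval(-9/73, 43/4)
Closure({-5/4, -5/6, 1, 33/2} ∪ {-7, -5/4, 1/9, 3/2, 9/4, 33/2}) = {-7, -5/4, -5/6, 1/9, 1, 3/2, 9/4, 33/2}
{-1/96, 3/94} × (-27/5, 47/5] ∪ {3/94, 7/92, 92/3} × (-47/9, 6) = ({-1/96, 3/94} × (-27/5, 47/5]) ∪ ({3/94, 7/92, 92/3} × (-47/9, 6))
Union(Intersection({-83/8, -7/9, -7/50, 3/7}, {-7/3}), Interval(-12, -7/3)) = Interval(-12, -7/3)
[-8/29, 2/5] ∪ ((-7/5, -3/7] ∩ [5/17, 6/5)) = [-8/29, 2/5]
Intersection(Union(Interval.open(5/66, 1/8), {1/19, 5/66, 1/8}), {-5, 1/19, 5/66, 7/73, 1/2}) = {1/19, 5/66, 7/73}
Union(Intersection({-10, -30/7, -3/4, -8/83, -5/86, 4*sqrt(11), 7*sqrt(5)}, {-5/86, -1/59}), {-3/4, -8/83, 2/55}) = {-3/4, -8/83, -5/86, 2/55}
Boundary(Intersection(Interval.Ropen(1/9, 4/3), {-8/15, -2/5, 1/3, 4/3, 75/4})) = {1/3}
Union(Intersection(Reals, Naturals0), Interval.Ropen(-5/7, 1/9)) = Union(Interval.Ropen(-5/7, 1/9), Naturals0)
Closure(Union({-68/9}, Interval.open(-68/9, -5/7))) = Interval(-68/9, -5/7)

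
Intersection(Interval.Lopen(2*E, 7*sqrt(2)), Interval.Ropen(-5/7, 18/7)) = EmptySet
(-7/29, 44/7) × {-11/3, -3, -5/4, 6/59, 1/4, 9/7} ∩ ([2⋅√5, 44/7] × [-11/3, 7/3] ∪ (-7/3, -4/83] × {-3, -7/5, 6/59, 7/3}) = ((-7/29, -4/83] × {-3, 6/59}) ∪ ([2⋅√5, 44/7) × {-11/3, -3, -5/4, 6/59, 1/4, 9/7})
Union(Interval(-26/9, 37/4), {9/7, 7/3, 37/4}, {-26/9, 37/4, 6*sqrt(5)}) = Union({6*sqrt(5)}, Interval(-26/9, 37/4))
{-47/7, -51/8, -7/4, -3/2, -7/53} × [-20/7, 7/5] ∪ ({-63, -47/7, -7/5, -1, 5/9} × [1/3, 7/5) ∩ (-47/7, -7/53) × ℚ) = ({-7/5, -1} × (ℚ ∩ [1/3, 7/5))) ∪ ({-47/7, -51/8, -7/4, -3/2, -7/53} × [-20/7, 7/5])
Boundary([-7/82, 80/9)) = {-7/82, 80/9}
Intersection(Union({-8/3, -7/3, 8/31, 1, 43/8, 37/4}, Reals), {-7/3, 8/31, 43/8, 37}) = {-7/3, 8/31, 43/8, 37}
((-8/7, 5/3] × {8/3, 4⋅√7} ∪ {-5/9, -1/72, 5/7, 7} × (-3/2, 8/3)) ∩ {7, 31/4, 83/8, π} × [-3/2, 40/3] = {7} × (-3/2, 8/3)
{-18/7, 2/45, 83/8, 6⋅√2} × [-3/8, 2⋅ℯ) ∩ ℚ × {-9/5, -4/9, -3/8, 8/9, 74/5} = {-18/7, 2/45, 83/8} × {-3/8, 8/9}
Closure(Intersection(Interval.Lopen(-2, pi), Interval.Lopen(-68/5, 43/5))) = Interval(-2, pi)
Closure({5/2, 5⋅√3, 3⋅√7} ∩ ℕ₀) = ∅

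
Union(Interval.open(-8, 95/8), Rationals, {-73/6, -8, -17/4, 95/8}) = Union(Interval(-8, 95/8), Rationals)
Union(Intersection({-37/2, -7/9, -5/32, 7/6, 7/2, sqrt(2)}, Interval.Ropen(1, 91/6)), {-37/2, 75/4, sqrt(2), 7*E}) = {-37/2, 7/6, 7/2, 75/4, sqrt(2), 7*E}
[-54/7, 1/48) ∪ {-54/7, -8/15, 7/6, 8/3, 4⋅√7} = [-54/7, 1/48) ∪ {7/6, 8/3, 4⋅√7}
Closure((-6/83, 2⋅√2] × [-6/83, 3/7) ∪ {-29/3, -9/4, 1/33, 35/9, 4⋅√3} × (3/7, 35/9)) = ({-6/83, 2⋅√2} × [-6/83, 3/7]) ∪ ([-6/83, 2⋅√2] × {-6/83, 3/7}) ∪ ((-6/83, 2⋅√2] × [-6/83, 3/7)) ∪ ({-29/3, -9/4, 1/33, 35/9, 4⋅√3} × [3/7, 35/9])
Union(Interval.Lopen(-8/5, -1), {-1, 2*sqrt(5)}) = Union({2*sqrt(5)}, Interval.Lopen(-8/5, -1))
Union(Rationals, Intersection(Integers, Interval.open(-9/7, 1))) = Union(Range(-1, 1, 1), Rationals)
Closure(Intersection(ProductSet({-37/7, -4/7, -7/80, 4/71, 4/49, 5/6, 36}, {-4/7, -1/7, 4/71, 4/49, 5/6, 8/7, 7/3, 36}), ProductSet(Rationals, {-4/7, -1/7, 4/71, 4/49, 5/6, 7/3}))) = ProductSet({-37/7, -4/7, -7/80, 4/71, 4/49, 5/6, 36}, {-4/7, -1/7, 4/71, 4/49, 5/6, 7/3})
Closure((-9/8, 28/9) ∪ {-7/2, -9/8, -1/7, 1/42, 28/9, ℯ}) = {-7/2} ∪ [-9/8, 28/9]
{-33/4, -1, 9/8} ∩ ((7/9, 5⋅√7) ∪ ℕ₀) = {9/8}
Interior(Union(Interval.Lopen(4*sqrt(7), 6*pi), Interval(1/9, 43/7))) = Union(Interval.open(1/9, 43/7), Interval.open(4*sqrt(7), 6*pi))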